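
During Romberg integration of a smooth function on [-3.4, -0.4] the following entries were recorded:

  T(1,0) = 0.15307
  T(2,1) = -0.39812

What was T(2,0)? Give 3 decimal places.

-0.260

From T(2,1) = (4·T(2,0) − T(1,0))/3, solve for T(2,0):
4·T(2,0) = 3·(-0.39812) + 0.15307 = -1.04129
T(2,0) = -0.26032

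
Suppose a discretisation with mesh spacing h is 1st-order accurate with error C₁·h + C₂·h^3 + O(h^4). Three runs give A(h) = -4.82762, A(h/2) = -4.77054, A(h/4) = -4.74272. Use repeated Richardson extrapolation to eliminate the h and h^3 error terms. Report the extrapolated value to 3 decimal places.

First eliminate the h term (factor 2^1 = 2):
  B₁ = (2·(-4.77054) − (-4.82762))/1 = -4.71346
  B₂ = (2·(-4.74272) − (-4.77054))/1 = -4.71490
Then eliminate the h^3 term (factor 2^3 = 8):
  (8·(-4.71490) − (-4.71346))/7 = -4.71511

-4.715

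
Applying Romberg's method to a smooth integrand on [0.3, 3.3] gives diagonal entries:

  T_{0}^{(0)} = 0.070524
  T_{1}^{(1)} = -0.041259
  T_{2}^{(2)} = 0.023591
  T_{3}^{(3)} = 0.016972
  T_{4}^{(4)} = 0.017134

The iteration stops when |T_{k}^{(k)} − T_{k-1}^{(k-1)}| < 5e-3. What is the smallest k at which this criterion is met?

|T_{1}^{(1)} − T_{0}^{(0)}| = 0.111783 ≥ 5e-3
|T_{2}^{(2)} − T_{1}^{(1)}| = 0.064850 ≥ 5e-3
|T_{3}^{(3)} − T_{2}^{(2)}| = 0.006619 ≥ 5e-3
|T_{4}^{(4)} − T_{3}^{(3)}| = 0.000162 < 5e-3

k = 4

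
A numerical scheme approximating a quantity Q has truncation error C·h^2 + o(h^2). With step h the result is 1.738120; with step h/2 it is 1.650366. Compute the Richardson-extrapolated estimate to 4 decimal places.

1.6211

The leading error scales as h^2; refining by a factor of 2 reduces it by 2^2 = 4.
Extrapolated value = (4·A(h/2) − A(h)) / (4 − 1)
= (4·1.650366 − 1.738120) / 3
= 4.863344 / 3 = 1.621115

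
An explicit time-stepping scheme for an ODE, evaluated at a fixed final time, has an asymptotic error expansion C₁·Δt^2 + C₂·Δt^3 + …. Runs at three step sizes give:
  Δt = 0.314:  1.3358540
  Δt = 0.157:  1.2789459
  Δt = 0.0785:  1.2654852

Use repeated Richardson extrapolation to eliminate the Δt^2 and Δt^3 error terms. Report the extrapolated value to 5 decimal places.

1.26114

First eliminate the Δt^2 term (factor 2^2 = 4):
  B₁ = (4·1.2789459 − 1.3358540)/3 = 1.2599765
  B₂ = (4·1.2654852 − 1.2789459)/3 = 1.2609983
Then eliminate the Δt^3 term (factor 2^3 = 8):
  (8·1.2609983 − 1.2599765)/7 = 1.2611443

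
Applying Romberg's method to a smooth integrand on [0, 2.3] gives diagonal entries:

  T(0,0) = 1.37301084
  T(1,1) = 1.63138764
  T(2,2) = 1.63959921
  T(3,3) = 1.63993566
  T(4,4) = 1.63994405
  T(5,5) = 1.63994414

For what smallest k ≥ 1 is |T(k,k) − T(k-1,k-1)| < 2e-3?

k = 3

|T(1,1) − T(0,0)| = 0.25837680 ≥ 2e-3
|T(2,2) − T(1,1)| = 0.00821157 ≥ 2e-3
|T(3,3) − T(2,2)| = 0.00033645 < 2e-3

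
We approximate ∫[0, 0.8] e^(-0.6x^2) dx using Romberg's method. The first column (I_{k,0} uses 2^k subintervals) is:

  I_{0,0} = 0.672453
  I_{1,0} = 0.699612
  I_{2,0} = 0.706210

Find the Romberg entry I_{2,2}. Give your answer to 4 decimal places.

0.7084

Richardson extrapolation on the trapezoidal column (denominator 4−1=3):
I_{1,1} = 0.699612 + (0.699612 − 0.672453)/3 = 0.708665
I_{2,1} = (4·0.706210 − 0.699612) / 3 = 0.708409
I_{2,2} = 0.708409 + (0.708409 − 0.708665)/15 = 0.708392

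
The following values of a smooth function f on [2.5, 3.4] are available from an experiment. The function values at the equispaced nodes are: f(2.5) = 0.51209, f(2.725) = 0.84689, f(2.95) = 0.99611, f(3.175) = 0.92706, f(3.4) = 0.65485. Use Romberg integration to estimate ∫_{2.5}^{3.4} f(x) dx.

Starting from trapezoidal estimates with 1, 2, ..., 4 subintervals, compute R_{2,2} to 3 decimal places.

R_{0,0} (trapezoid, 1 panel, h=0.9000): 0.52512
R_{1,0} (trapezoid, 2 panels, h=0.4500): 0.71081
R_{2,0} (trapezoid, 4 panels, h=0.2250): 0.75454
R_{1,1} = 0.71081 + (0.71081 − 0.52512)/3 = 0.77271
R_{2,1} = 0.75454 + (0.75454 − 0.71081)/3 = 0.76912
R_{2,2} = 0.76912 + (0.76912 − 0.77271)/15 = 0.76888

0.769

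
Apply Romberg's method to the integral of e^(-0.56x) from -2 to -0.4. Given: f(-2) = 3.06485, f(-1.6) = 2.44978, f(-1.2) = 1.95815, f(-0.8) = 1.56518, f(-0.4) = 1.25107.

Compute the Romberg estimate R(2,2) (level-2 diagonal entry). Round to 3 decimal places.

R(0,0) (trapezoid, 1 panel, h=1.6000): 3.45274
R(1,0) (trapezoid, 2 panels, h=0.8000): 3.29289
R(2,0) (trapezoid, 4 panels, h=0.4000): 3.25243
R(1,1) = 3.29289 + (3.29289 − 3.45274)/3 = 3.23961
R(2,1) = 3.25243 + (3.25243 − 3.29289)/3 = 3.23894
R(2,2) = 3.23894 + (3.23894 − 3.23961)/15 = 3.23890

3.239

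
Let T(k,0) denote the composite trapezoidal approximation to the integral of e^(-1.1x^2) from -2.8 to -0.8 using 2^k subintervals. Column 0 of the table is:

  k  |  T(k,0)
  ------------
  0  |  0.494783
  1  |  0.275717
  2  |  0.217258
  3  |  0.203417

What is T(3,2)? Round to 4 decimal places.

Richardson extrapolation on the trapezoidal column (denominator 4−1=3):
T(2,1) = (4·0.217258 − 0.275717) / 3 = 0.197772
T(3,1) = (4·0.203417 − 0.217258) / 3 = 0.198803
T(3,2) = 0.198803 + (0.198803 − 0.197772)/15 = 0.198872
(Column j=1 coincides with Simpson's rule on the same nodes.)

0.1989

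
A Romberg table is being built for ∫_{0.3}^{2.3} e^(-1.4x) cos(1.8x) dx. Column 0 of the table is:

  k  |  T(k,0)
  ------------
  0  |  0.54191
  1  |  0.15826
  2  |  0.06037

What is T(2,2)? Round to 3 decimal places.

0.028

Richardson extrapolation on the trapezoidal column (denominator 4−1=3):
T(1,1) = (4·0.15826 − 0.54191) / 3 = 0.03038
T(2,1) = (4·0.06037 − 0.15826) / 3 = 0.02774
T(2,2) = 0.02774 + (0.02774 − 0.03038)/15 = 0.02756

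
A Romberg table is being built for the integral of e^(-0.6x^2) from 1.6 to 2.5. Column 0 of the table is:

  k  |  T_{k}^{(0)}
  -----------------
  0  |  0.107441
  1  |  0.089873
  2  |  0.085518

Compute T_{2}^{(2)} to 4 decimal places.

Richardson extrapolation on the trapezoidal column (denominator 4−1=3):
T_{1}^{(1)} = 0.089873 + (0.089873 − 0.107441)/3 = 0.084017
T_{2}^{(1)} = 0.085518 + (0.085518 − 0.089873)/3 = 0.084066
T_{2}^{(2)} = (16·0.084066 − 0.084017) / 15 = 0.084069

0.0841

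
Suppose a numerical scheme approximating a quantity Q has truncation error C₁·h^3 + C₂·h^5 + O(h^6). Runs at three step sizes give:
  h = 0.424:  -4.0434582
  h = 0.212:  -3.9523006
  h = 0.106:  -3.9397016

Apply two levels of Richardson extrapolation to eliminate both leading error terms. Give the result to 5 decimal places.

First eliminate the h^3 term (factor 2^3 = 8):
  B₁ = (8·(-3.9523006) − (-4.0434582))/7 = -3.9392781
  B₂ = (8·(-3.9397016) − (-3.9523006))/7 = -3.9379017
Then eliminate the h^5 term (factor 2^5 = 32):
  (32·(-3.9379017) − (-3.9392781))/31 = -3.9378573

-3.93786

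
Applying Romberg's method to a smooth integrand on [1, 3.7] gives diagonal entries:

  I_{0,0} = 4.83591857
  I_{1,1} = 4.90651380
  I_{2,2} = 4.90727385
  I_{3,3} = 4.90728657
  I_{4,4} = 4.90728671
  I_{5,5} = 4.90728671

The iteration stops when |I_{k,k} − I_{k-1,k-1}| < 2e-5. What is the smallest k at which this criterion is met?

k = 3

|I_{1,1} − I_{0,0}| = 0.07059523 ≥ 2e-5
|I_{2,2} − I_{1,1}| = 0.00076005 ≥ 2e-5
|I_{3,3} − I_{2,2}| = 0.00001272 < 2e-5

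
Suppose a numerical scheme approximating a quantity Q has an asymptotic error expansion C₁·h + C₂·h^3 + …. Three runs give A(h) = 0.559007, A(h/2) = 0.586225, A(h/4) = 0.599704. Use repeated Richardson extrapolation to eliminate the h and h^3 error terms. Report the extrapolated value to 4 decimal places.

0.6131

First eliminate the h term (factor 2^1 = 2):
  B₁ = (2·0.586225 − 0.559007)/1 = 0.613443
  B₂ = (2·0.599704 − 0.586225)/1 = 0.613183
Then eliminate the h^3 term (factor 2^3 = 8):
  (8·0.613183 − 0.613443)/7 = 0.613146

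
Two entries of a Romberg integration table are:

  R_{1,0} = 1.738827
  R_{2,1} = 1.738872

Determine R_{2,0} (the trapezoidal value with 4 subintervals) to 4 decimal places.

1.7389

From R_{2,1} = (4·R_{2,0} − R_{1,0})/3, solve for R_{2,0}:
4·R_{2,0} = 3·1.738872 + 1.738827 = 6.955443
R_{2,0} = 1.738861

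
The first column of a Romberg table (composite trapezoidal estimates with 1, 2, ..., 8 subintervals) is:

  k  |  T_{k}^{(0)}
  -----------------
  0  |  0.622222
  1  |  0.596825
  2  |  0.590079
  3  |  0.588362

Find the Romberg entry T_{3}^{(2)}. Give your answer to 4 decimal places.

T_{2}^{(1)} = (4·0.590079 − 0.596825) / 3 = 0.587830
T_{3}^{(1)} = (4·0.588362 − 0.590079) / 3 = 0.587790
T_{3}^{(2)} = 0.587790 + (0.587790 − 0.587830)/15 = 0.587787

0.5878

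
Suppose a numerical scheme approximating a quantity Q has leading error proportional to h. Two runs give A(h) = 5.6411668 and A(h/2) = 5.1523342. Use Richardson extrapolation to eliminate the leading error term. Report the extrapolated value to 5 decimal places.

The leading error scales as h; refining by a factor of 2 reduces it by 2^1 = 2.
Extrapolated value = (2·A(h/2) − A(h)) / (2 − 1)
= (2·5.1523342 − 5.6411668) / 1
= 4.6635016 / 1 = 4.6635016

4.66350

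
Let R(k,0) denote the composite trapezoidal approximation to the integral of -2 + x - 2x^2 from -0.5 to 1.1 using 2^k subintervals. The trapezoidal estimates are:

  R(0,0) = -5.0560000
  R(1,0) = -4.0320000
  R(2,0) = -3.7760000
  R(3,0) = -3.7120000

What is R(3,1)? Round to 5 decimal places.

Richardson extrapolation on the trapezoidal column (denominator 4−1=3):
R(3,1) = -3.7120000 + (-3.7120000 − (-3.7760000))/3 = -3.6906667

-3.69067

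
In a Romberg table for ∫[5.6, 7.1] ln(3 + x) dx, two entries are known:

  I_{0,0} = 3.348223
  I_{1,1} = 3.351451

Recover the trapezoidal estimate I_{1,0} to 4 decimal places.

From I_{1,1} = (4·I_{1,0} − I_{0,0})/3, solve for I_{1,0}:
4·I_{1,0} = 3·3.351451 + 3.348223 = 13.402576
I_{1,0} = 3.350644

3.3506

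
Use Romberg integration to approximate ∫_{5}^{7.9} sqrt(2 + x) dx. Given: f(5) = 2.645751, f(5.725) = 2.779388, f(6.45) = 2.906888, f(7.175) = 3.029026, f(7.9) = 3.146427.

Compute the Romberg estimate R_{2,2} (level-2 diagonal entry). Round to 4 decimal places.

8.4196

R_{0,0} (trapezoid, 1 panel, h=2.9000): 8.398658
R_{1,0} (trapezoid, 2 panels, h=1.4500): 8.414317
R_{2,0} (trapezoid, 4 panels, h=0.7250): 8.418258
R_{1,1} = 8.414317 + (8.414317 − 8.398658)/3 = 8.419537
R_{2,1} = 8.418258 + (8.418258 − 8.414317)/3 = 8.419572
R_{2,2} = 8.419572 + (8.419572 − 8.419537)/15 = 8.419574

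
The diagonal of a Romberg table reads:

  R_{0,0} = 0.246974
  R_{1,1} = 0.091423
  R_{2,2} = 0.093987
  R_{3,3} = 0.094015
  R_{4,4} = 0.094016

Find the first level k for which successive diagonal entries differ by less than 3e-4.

|R_{1,1} − R_{0,0}| = 0.155551 ≥ 3e-4
|R_{2,2} − R_{1,1}| = 0.002564 ≥ 3e-4
|R_{3,3} − R_{2,2}| = 0.000028 < 3e-4

k = 3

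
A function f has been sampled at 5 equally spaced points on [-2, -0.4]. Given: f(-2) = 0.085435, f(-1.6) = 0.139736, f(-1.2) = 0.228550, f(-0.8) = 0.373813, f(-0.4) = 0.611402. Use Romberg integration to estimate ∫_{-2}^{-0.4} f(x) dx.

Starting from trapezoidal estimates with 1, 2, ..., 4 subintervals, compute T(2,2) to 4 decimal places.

T(0,0) (trapezoid, 1 panel, h=1.6000): 0.557470
T(1,0) (trapezoid, 2 panels, h=0.8000): 0.461575
T(2,0) (trapezoid, 4 panels, h=0.4000): 0.436207
T(1,1) = 0.461575 + (0.461575 − 0.557470)/3 = 0.429610
T(2,1) = 0.436207 + (0.436207 − 0.461575)/3 = 0.427751
T(2,2) = 0.427751 + (0.427751 − 0.429610)/15 = 0.427627

0.4276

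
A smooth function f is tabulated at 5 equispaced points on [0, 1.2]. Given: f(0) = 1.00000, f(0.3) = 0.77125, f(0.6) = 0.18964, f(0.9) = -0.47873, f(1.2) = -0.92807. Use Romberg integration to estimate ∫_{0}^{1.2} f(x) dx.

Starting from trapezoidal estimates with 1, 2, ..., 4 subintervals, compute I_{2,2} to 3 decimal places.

0.162

I_{0,0} (trapezoid, 1 panel, h=1.2000): 0.04316
I_{1,0} (trapezoid, 2 panels, h=0.6000): 0.13536
I_{2,0} (trapezoid, 4 panels, h=0.3000): 0.15544
I_{1,1} = 0.13536 + (0.13536 − 0.04316)/3 = 0.16609
I_{2,1} = 0.15544 + (0.15544 − 0.13536)/3 = 0.16213
I_{2,2} = 0.16213 + (0.16213 − 0.16609)/15 = 0.16187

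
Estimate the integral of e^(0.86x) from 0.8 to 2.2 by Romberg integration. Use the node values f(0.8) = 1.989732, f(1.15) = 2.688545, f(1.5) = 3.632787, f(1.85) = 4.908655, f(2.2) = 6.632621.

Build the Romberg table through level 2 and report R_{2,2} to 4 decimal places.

R_{0,0} (trapezoid, 1 panel, h=1.4000): 6.035647
R_{1,0} (trapezoid, 2 panels, h=0.7000): 5.560774
R_{2,0} (trapezoid, 4 panels, h=0.3500): 5.439407
R_{1,1} = 5.560774 + (5.560774 − 6.035647)/3 = 5.402483
R_{2,1} = 5.439407 + (5.439407 − 5.560774)/3 = 5.398951
R_{2,2} = 5.398951 + (5.398951 − 5.402483)/15 = 5.398716

5.3987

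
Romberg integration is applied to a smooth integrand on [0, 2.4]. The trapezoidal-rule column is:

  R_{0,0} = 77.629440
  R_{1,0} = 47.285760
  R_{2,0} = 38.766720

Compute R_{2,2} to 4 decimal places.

Richardson extrapolation on the trapezoidal column (denominator 4−1=3):
R_{1,1} = 47.285760 + (47.285760 − 77.629440)/3 = 37.171200
R_{2,1} = (4·38.766720 − 47.285760) / 3 = 35.927040
R_{2,2} = 35.927040 + (35.927040 − 37.171200)/15 = 35.844096

35.8441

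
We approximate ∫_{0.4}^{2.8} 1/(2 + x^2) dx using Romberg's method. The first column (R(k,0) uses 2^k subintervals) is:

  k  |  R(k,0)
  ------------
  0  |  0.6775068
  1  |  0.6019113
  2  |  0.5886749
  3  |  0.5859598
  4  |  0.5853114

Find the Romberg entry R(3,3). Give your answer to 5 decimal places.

R(1,1) = (4·0.6019113 − 0.6775068) / 3 = 0.5767128
R(2,1) = (4·0.5886749 − 0.6019113) / 3 = 0.5842628
R(3,1) = 0.5859598 + (0.5859598 − 0.5886749)/3 = 0.5850548
R(2,2) = 0.5842628 + (0.5842628 − 0.5767128)/15 = 0.5847661
R(3,2) = (16·0.5850548 − 0.5842628) / 15 = 0.5851076
R(3,3) = (64·0.5851076 − 0.5847661) / 63 = 0.5851130

0.58511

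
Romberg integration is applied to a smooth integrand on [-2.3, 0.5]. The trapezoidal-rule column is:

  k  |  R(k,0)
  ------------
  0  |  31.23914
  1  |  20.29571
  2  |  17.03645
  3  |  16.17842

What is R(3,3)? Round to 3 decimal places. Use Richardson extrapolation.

Richardson extrapolation on the trapezoidal column (denominator 4−1=3):
R(1,1) = 20.29571 + (20.29571 − 31.23914)/3 = 16.64790
R(2,1) = (4·17.03645 − 20.29571) / 3 = 15.95003
R(3,1) = (4·16.17842 − 17.03645) / 3 = 15.89241
R(2,2) = 15.95003 + (15.95003 − 16.64790)/15 = 15.90351
R(3,2) = (16·15.89241 − 15.95003) / 15 = 15.88857
R(3,3) = 15.88857 + (15.88857 − 15.90351)/63 = 15.88833
(Column j=1 coincides with Simpson's rule on the same nodes.)

15.888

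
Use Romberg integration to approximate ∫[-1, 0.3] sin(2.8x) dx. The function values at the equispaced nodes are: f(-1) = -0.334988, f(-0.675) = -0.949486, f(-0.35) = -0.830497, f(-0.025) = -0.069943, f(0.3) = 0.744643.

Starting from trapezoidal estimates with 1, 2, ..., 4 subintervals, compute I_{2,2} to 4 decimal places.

-0.5737

I_{0,0} (trapezoid, 1 panel, h=1.3000): 0.266276
I_{1,0} (trapezoid, 2 panels, h=0.6500): -0.406685
I_{2,0} (trapezoid, 4 panels, h=0.3250): -0.534657
I_{1,1} = -0.406685 + (-0.406685 − 0.266276)/3 = -0.631005
I_{2,1} = -0.534657 + (-0.534657 − (-0.406685))/3 = -0.577314
I_{2,2} = -0.577314 + (-0.577314 − (-0.631005))/15 = -0.573735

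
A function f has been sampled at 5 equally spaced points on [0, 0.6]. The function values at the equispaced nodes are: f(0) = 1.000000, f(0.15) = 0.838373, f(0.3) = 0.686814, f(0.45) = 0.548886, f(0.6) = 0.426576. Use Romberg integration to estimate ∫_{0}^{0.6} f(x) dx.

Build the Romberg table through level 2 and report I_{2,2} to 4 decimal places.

I_{0,0} (trapezoid, 1 panel, h=0.6000): 0.427973
I_{1,0} (trapezoid, 2 panels, h=0.3000): 0.420031
I_{2,0} (trapezoid, 4 panels, h=0.1500): 0.418104
I_{1,1} = 0.420031 + (0.420031 − 0.427973)/3 = 0.417384
I_{2,1} = 0.418104 + (0.418104 − 0.420031)/3 = 0.417462
I_{2,2} = 0.417462 + (0.417462 − 0.417384)/15 = 0.417467

0.4175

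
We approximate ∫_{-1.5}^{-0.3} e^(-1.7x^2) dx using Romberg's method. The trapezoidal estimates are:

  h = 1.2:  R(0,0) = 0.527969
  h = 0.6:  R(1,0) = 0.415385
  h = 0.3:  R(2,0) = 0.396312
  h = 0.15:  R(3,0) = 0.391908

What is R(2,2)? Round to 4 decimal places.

Richardson extrapolation on the trapezoidal column (denominator 4−1=3):
R(1,1) = 0.415385 + (0.415385 − 0.527969)/3 = 0.377857
R(2,1) = (4·0.396312 − 0.415385) / 3 = 0.389954
R(2,2) = 0.389954 + (0.389954 − 0.377857)/15 = 0.390760

0.3908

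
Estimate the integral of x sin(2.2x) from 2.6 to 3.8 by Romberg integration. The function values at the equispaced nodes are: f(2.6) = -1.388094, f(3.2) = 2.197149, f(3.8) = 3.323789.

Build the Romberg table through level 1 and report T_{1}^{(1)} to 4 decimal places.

2.1449

T_{0}^{(0)} (trapezoid, 1 panel, h=1.2000): 1.161417
T_{1}^{(0)} (trapezoid, 2 panels, h=0.6000): 1.898998
T_{1}^{(1)} = 1.898998 + (1.898998 − 1.161417)/3 = 2.144858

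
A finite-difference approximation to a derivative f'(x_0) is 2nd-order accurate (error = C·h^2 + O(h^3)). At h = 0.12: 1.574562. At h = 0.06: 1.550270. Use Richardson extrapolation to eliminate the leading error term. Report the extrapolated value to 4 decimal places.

1.5422

Extrapolated value = (4·A(h/2) − A(h)) / (4 − 1)
= (4·1.550270 − 1.574562) / 3
= 4.626518 / 3 = 1.542173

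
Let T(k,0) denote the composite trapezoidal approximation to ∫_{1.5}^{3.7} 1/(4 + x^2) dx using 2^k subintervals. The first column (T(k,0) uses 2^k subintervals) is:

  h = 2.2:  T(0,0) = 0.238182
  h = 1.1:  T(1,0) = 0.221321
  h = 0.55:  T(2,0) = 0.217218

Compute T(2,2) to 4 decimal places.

Richardson extrapolation on the trapezoidal column (denominator 4−1=3):
T(1,1) = 0.221321 + (0.221321 − 0.238182)/3 = 0.215701
T(2,1) = (4·0.217218 − 0.221321) / 3 = 0.215850
T(2,2) = (16·0.215850 − 0.215701) / 15 = 0.215860
(Column j=1 coincides with Simpson's rule on the same nodes.)

0.2159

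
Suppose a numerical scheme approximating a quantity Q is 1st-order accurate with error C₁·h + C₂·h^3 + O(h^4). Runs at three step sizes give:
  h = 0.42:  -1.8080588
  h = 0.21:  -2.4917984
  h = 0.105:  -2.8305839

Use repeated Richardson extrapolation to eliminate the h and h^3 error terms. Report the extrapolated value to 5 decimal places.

First eliminate the h term (factor 2^1 = 2):
  B₁ = (2·(-2.4917984) − (-1.8080588))/1 = -3.1755380
  B₂ = (2·(-2.8305839) − (-2.4917984))/1 = -3.1693694
Then eliminate the h^3 term (factor 2^3 = 8):
  (8·(-3.1693694) − (-3.1755380))/7 = -3.1684882

-3.16849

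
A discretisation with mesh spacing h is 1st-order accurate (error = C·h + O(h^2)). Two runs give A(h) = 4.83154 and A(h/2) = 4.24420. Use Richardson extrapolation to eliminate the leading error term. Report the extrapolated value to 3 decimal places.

3.657

The leading error scales as h; refining by a factor of 2 reduces it by 2^1 = 2.
Extrapolated value = (2·A(h/2) − A(h)) / (2 − 1)
= (2·4.24420 − 4.83154) / 1
= 3.65686 / 1 = 3.65686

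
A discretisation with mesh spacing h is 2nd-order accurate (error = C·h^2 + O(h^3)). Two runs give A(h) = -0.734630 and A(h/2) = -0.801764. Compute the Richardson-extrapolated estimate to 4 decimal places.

-0.8241

Extrapolated value = (4·A(h/2) − A(h)) / (4 − 1)
= (4·(-0.801764) − (-0.734630)) / 3
= -2.472426 / 3 = -0.824142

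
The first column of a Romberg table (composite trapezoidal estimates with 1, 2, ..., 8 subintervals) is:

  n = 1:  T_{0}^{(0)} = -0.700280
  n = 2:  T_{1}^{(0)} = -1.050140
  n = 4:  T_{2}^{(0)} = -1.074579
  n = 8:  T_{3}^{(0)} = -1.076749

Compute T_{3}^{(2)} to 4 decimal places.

T_{2}^{(1)} = -1.074579 + (-1.074579 − (-1.050140))/3 = -1.082725
T_{3}^{(1)} = (4·(-1.076749) − (-1.074579)) / 3 = -1.077472
T_{3}^{(2)} = (16·(-1.077472) − (-1.082725)) / 15 = -1.077122
(Column j=1 coincides with Simpson's rule on the same nodes.)

-1.0771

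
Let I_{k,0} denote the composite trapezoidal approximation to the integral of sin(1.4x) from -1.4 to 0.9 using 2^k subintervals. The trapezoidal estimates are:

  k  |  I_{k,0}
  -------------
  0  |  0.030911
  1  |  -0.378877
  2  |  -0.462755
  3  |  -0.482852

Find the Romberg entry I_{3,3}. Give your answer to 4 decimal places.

I_{1,1} = -0.378877 + (-0.378877 − 0.030911)/3 = -0.515473
I_{2,1} = -0.462755 + (-0.462755 − (-0.378877))/3 = -0.490714
I_{3,1} = (4·(-0.482852) − (-0.462755)) / 3 = -0.489551
I_{2,2} = -0.490714 + (-0.490714 − (-0.515473))/15 = -0.489063
I_{3,2} = (16·(-0.489551) − (-0.490714)) / 15 = -0.489473
I_{3,3} = (64·(-0.489473) − (-0.489063)) / 63 = -0.489480

-0.4895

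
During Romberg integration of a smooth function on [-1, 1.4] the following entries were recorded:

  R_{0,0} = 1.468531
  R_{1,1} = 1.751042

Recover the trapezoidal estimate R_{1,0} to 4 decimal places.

1.6804

From R_{1,1} = (4·R_{1,0} − R_{0,0})/3, solve for R_{1,0}:
4·R_{1,0} = 3·1.751042 + 1.468531 = 6.721657
R_{1,0} = 1.680414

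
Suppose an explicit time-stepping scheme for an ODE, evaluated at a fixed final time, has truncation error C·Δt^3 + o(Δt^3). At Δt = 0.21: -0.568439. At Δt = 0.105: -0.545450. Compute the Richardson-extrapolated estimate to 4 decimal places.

-0.5422

Extrapolated value = (8·A(Δt/2) − A(Δt)) / (8 − 1)
= (8·(-0.545450) − (-0.568439)) / 7
= -3.795161 / 7 = -0.542166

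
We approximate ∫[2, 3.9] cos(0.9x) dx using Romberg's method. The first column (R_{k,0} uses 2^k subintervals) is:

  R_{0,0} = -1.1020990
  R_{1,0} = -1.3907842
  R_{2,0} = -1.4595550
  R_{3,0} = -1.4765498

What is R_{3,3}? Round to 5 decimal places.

-1.48220

Richardson extrapolation on the trapezoidal column (denominator 4−1=3):
R_{1,1} = (4·(-1.3907842) − (-1.1020990)) / 3 = -1.4870126
R_{2,1} = -1.4595550 + (-1.4595550 − (-1.3907842))/3 = -1.4824786
R_{3,1} = (4·(-1.4765498) − (-1.4595550)) / 3 = -1.4822147
R_{2,2} = -1.4824786 + (-1.4824786 − (-1.4870126))/15 = -1.4821763
R_{3,2} = (16·(-1.4822147) − (-1.4824786)) / 15 = -1.4821971
R_{3,3} = (64·(-1.4821971) − (-1.4821763)) / 63 = -1.4821974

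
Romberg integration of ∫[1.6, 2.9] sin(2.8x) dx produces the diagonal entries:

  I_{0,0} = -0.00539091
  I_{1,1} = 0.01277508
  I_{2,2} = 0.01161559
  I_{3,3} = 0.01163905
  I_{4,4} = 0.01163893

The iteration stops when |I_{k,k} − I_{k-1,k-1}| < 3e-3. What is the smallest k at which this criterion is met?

k = 2

|I_{1,1} − I_{0,0}| = 0.01816599 ≥ 3e-3
|I_{2,2} − I_{1,1}| = 0.00115949 < 3e-3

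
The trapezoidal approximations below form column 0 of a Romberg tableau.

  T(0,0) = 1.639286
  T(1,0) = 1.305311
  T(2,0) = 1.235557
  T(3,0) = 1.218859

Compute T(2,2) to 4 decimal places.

1.2135

Richardson extrapolation on the trapezoidal column (denominator 4−1=3):
T(1,1) = (4·1.305311 − 1.639286) / 3 = 1.193986
T(2,1) = (4·1.235557 − 1.305311) / 3 = 1.212306
T(2,2) = (16·1.212306 − 1.193986) / 15 = 1.213527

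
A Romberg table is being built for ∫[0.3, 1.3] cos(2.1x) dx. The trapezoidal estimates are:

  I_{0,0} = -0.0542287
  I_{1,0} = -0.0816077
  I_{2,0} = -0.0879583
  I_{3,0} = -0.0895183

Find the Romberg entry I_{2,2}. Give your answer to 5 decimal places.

Richardson extrapolation on the trapezoidal column (denominator 4−1=3):
I_{1,1} = -0.0816077 + (-0.0816077 − (-0.0542287))/3 = -0.0907340
I_{2,1} = -0.0879583 + (-0.0879583 − (-0.0816077))/3 = -0.0900752
I_{2,2} = -0.0900752 + (-0.0900752 − (-0.0907340))/15 = -0.0900313

-0.09003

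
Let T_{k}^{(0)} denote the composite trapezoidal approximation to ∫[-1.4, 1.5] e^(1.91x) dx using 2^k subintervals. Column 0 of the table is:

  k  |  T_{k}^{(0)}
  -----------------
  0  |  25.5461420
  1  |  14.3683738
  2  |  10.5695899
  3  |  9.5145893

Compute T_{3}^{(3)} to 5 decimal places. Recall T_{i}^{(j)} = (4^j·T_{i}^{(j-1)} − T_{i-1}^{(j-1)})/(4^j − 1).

9.15260

Richardson extrapolation on the trapezoidal column (denominator 4−1=3):
T_{1}^{(1)} = 14.3683738 + (14.3683738 − 25.5461420)/3 = 10.6424511
T_{2}^{(1)} = (4·10.5695899 − 14.3683738) / 3 = 9.3033286
T_{3}^{(1)} = (4·9.5145893 − 10.5695899) / 3 = 9.1629224
T_{2}^{(2)} = (16·9.3033286 − 10.6424511) / 15 = 9.2140538
T_{3}^{(2)} = (16·9.1629224 − 9.3033286) / 15 = 9.1535620
T_{3}^{(3)} = (64·9.1535620 − 9.2140538) / 63 = 9.1526018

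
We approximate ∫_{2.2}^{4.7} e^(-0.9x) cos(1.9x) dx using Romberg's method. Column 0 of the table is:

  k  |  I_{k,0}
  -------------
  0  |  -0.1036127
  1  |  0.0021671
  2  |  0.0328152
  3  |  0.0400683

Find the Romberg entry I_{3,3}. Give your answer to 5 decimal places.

0.04243

Richardson extrapolation on the trapezoidal column (denominator 4−1=3):
I_{1,1} = (4·0.0021671 − (-0.1036127)) / 3 = 0.0374270
I_{2,1} = 0.0328152 + (0.0328152 − 0.0021671)/3 = 0.0430312
I_{3,1} = 0.0400683 + (0.0400683 − 0.0328152)/3 = 0.0424860
I_{2,2} = (16·0.0430312 − 0.0374270) / 15 = 0.0434048
I_{3,2} = 0.0424860 + (0.0424860 − 0.0430312)/15 = 0.0424497
I_{3,3} = 0.0424497 + (0.0424497 − 0.0434048)/63 = 0.0424345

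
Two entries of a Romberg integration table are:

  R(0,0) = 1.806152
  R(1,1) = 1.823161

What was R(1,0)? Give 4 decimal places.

1.8189

From R(1,1) = (4·R(1,0) − R(0,0))/3, solve for R(1,0):
4·R(1,0) = 3·1.823161 + 1.806152 = 7.275635
R(1,0) = 1.818909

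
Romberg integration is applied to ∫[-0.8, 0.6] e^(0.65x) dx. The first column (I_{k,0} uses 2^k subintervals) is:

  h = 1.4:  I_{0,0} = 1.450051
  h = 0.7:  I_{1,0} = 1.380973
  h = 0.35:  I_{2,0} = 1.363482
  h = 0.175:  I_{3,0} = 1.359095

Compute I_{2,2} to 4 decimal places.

I_{1,1} = 1.380973 + (1.380973 − 1.450051)/3 = 1.357947
I_{2,1} = 1.363482 + (1.363482 − 1.380973)/3 = 1.357652
I_{2,2} = (16·1.357652 − 1.357947) / 15 = 1.357632

1.3576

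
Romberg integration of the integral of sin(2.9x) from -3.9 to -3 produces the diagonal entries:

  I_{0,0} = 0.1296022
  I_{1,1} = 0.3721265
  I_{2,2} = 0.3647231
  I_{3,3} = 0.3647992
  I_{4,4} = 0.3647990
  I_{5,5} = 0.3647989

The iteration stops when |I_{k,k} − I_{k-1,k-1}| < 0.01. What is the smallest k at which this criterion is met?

|I_{1,1} − I_{0,0}| = 0.2425243 ≥ 0.01
|I_{2,2} − I_{1,1}| = 0.0074034 < 0.01

k = 2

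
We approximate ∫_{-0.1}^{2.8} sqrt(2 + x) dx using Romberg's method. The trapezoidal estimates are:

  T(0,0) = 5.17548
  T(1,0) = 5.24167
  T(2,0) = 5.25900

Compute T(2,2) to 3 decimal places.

T(1,1) = (4·5.24167 − 5.17548) / 3 = 5.26373
T(2,1) = 5.25900 + (5.25900 − 5.24167)/3 = 5.26478
T(2,2) = (16·5.26478 − 5.26373) / 15 = 5.26485

5.265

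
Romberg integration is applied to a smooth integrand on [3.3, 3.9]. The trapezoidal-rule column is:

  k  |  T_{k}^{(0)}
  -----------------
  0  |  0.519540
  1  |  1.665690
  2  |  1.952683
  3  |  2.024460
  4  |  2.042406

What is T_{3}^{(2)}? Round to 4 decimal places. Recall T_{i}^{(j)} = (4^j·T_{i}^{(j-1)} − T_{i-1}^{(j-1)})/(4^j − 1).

Richardson extrapolation on the trapezoidal column (denominator 4−1=3):
T_{2}^{(1)} = (4·1.952683 − 1.665690) / 3 = 2.048347
T_{3}^{(1)} = (4·2.024460 − 1.952683) / 3 = 2.048386
T_{3}^{(2)} = 2.048386 + (2.048386 − 2.048347)/15 = 2.048389
(Column j=1 coincides with Simpson's rule on the same nodes.)

2.0484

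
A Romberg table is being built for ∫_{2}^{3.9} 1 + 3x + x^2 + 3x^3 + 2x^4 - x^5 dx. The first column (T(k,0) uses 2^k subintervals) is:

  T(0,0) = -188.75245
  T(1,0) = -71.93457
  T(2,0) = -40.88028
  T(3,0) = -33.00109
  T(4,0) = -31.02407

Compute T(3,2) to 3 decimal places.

T(2,1) = -40.88028 + (-40.88028 − (-71.93457))/3 = -30.52885
T(3,1) = -33.00109 + (-33.00109 − (-40.88028))/3 = -30.37469
T(3,2) = (16·(-30.37469) − (-30.52885)) / 15 = -30.36441

-30.364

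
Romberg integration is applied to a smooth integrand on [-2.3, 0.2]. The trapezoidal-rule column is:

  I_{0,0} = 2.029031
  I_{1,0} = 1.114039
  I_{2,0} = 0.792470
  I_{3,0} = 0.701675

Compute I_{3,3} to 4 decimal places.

0.6704

I_{1,1} = (4·1.114039 − 2.029031) / 3 = 0.809042
I_{2,1} = (4·0.792470 − 1.114039) / 3 = 0.685280
I_{3,1} = 0.701675 + (0.701675 − 0.792470)/3 = 0.671410
I_{2,2} = 0.685280 + (0.685280 − 0.809042)/15 = 0.677029
I_{3,2} = 0.671410 + (0.671410 − 0.685280)/15 = 0.670485
I_{3,3} = 0.670485 + (0.670485 − 0.677029)/63 = 0.670381
(Column j=1 coincides with Simpson's rule on the same nodes.)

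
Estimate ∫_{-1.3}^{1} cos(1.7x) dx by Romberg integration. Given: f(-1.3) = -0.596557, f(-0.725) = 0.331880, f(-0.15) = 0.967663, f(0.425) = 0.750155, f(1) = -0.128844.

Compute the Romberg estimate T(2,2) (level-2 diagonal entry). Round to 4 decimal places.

1.0518

T(0,0) (trapezoid, 1 panel, h=2.3000): -0.834211
T(1,0) (trapezoid, 2 panels, h=1.1500): 0.695707
T(2,0) (trapezoid, 4 panels, h=0.5750): 0.970024
T(1,1) = 0.695707 + (0.695707 − (-0.834211))/3 = 1.205680
T(2,1) = 0.970024 + (0.970024 − 0.695707)/3 = 1.061463
T(2,2) = 1.061463 + (1.061463 − 1.205680)/15 = 1.051849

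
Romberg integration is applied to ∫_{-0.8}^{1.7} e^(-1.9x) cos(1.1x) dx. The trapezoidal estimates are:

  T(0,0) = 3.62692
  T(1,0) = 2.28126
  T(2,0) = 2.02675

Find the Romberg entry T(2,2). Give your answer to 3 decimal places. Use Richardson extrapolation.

1.949

T(1,1) = (4·2.28126 − 3.62692) / 3 = 1.83271
T(2,1) = 2.02675 + (2.02675 − 2.28126)/3 = 1.94191
T(2,2) = (16·1.94191 − 1.83271) / 15 = 1.94919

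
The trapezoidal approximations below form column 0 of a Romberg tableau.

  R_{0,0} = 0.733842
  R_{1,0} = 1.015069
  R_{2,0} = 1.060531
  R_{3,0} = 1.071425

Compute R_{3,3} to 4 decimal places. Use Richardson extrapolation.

Richardson extrapolation on the trapezoidal column (denominator 4−1=3):
R_{1,1} = 1.015069 + (1.015069 − 0.733842)/3 = 1.108811
R_{2,1} = 1.060531 + (1.060531 − 1.015069)/3 = 1.075685
R_{3,1} = (4·1.071425 − 1.060531) / 3 = 1.075056
R_{2,2} = 1.075685 + (1.075685 − 1.108811)/15 = 1.073477
R_{3,2} = 1.075056 + (1.075056 − 1.075685)/15 = 1.075014
R_{3,3} = (64·1.075014 − 1.073477) / 63 = 1.075038
(Column j=1 coincides with Simpson's rule on the same nodes.)

1.0750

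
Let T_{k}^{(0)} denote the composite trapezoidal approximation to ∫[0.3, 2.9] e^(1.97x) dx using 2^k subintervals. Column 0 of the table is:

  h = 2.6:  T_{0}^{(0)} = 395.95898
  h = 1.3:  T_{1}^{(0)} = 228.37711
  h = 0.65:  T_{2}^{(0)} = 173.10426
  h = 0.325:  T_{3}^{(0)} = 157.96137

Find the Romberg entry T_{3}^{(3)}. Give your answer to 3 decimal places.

152.785

T_{1}^{(1)} = (4·228.37711 − 395.95898) / 3 = 172.51649
T_{2}^{(1)} = 173.10426 + (173.10426 − 228.37711)/3 = 154.67998
T_{3}^{(1)} = 157.96137 + (157.96137 − 173.10426)/3 = 152.91374
T_{2}^{(2)} = 154.67998 + (154.67998 − 172.51649)/15 = 153.49088
T_{3}^{(2)} = 152.91374 + (152.91374 − 154.67998)/15 = 152.79599
T_{3}^{(3)} = 152.79599 + (152.79599 − 153.49088)/63 = 152.78496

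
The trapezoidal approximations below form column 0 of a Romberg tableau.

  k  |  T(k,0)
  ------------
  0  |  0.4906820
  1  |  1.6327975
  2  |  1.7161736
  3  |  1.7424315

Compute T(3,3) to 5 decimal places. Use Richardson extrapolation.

1.75207

T(1,1) = (4·1.6327975 − 0.4906820) / 3 = 2.0135027
T(2,1) = (4·1.7161736 − 1.6327975) / 3 = 1.7439656
T(3,1) = (4·1.7424315 − 1.7161736) / 3 = 1.7511841
T(2,2) = (16·1.7439656 − 2.0135027) / 15 = 1.7259965
T(3,2) = (16·1.7511841 − 1.7439656) / 15 = 1.7516653
T(3,3) = (64·1.7516653 − 1.7259965) / 63 = 1.7520727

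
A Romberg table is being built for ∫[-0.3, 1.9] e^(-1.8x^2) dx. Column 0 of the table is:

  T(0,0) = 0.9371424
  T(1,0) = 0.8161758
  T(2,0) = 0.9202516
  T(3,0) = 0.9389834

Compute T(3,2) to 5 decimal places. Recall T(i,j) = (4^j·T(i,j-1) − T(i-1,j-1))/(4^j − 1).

0.94458

T(2,1) = (4·0.9202516 − 0.8161758) / 3 = 0.9549435
T(3,1) = (4·0.9389834 − 0.9202516) / 3 = 0.9452273
T(3,2) = (16·0.9452273 − 0.9549435) / 15 = 0.9445796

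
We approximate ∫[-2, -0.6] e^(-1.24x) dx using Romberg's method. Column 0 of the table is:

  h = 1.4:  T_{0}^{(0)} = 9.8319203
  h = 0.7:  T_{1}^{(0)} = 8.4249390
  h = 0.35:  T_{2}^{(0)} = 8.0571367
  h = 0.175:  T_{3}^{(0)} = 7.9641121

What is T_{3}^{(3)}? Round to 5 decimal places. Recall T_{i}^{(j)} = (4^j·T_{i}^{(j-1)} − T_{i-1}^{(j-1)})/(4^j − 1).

7.93301

Richardson extrapolation on the trapezoidal column (denominator 4−1=3):
T_{1}^{(1)} = 8.4249390 + (8.4249390 − 9.8319203)/3 = 7.9559452
T_{2}^{(1)} = (4·8.0571367 − 8.4249390) / 3 = 7.9345359
T_{3}^{(1)} = (4·7.9641121 − 8.0571367) / 3 = 7.9331039
T_{2}^{(2)} = (16·7.9345359 − 7.9559452) / 15 = 7.9331086
T_{3}^{(2)} = 7.9331039 + (7.9331039 − 7.9345359)/15 = 7.9330084
T_{3}^{(3)} = (64·7.9330084 − 7.9331086) / 63 = 7.9330068
(Column j=1 coincides with Simpson's rule on the same nodes.)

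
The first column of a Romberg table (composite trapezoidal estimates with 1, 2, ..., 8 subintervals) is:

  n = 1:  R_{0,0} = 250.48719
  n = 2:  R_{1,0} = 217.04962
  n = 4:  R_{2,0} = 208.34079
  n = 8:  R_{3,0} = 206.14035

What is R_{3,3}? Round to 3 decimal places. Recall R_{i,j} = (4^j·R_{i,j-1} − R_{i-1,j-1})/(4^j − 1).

205.405

R_{1,1} = 217.04962 + (217.04962 − 250.48719)/3 = 205.90376
R_{2,1} = (4·208.34079 − 217.04962) / 3 = 205.43785
R_{3,1} = (4·206.14035 − 208.34079) / 3 = 205.40687
R_{2,2} = (16·205.43785 − 205.90376) / 15 = 205.40679
R_{3,2} = 205.40687 + (205.40687 − 205.43785)/15 = 205.40480
R_{3,3} = (64·205.40480 − 205.40679) / 63 = 205.40477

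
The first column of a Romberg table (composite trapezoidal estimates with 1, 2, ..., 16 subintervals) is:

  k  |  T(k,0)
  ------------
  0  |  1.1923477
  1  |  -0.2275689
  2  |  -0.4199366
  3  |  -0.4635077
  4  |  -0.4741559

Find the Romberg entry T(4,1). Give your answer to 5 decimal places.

-0.47771

T(4,1) = (4·(-0.4741559) − (-0.4635077)) / 3 = -0.4777053
(Column j=1 coincides with Simpson's rule on the same nodes.)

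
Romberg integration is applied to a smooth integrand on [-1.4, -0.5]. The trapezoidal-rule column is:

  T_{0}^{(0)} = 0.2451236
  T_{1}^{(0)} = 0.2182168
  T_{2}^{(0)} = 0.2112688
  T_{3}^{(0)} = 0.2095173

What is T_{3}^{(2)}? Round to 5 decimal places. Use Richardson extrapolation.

Richardson extrapolation on the trapezoidal column (denominator 4−1=3):
T_{2}^{(1)} = (4·0.2112688 − 0.2182168) / 3 = 0.2089528
T_{3}^{(1)} = (4·0.2095173 − 0.2112688) / 3 = 0.2089335
T_{3}^{(2)} = (16·0.2089335 − 0.2089528) / 15 = 0.2089322

0.20893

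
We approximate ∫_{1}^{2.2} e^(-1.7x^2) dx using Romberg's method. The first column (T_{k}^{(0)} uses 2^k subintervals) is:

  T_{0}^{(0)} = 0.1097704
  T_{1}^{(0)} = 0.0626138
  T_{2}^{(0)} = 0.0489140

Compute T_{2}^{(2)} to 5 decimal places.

0.04418

T_{1}^{(1)} = 0.0626138 + (0.0626138 − 0.1097704)/3 = 0.0468949
T_{2}^{(1)} = 0.0489140 + (0.0489140 − 0.0626138)/3 = 0.0443474
T_{2}^{(2)} = 0.0443474 + (0.0443474 − 0.0468949)/15 = 0.0441776
(Column j=1 coincides with Simpson's rule on the same nodes.)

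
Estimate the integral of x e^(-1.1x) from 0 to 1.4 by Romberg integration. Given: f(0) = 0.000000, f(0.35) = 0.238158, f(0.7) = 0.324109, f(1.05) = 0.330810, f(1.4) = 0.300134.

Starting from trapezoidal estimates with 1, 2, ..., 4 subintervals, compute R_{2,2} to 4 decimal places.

0.3764

R_{0,0} (trapezoid, 1 panel, h=1.4000): 0.210094
R_{1,0} (trapezoid, 2 panels, h=0.7000): 0.331923
R_{2,0} (trapezoid, 4 panels, h=0.3500): 0.365100
R_{1,1} = 0.331923 + (0.331923 − 0.210094)/3 = 0.372533
R_{2,1} = 0.365100 + (0.365100 − 0.331923)/3 = 0.376159
R_{2,2} = 0.376159 + (0.376159 − 0.372533)/15 = 0.376401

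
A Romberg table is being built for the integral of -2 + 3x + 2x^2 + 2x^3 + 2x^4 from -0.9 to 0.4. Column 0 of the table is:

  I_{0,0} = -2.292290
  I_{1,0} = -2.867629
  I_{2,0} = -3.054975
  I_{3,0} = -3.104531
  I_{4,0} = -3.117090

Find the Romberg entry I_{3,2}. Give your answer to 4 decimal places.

Richardson extrapolation on the trapezoidal column (denominator 4−1=3):
I_{2,1} = -3.054975 + (-3.054975 − (-2.867629))/3 = -3.117424
I_{3,1} = -3.104531 + (-3.104531 − (-3.054975))/3 = -3.121050
I_{3,2} = -3.121050 + (-3.121050 − (-3.117424))/15 = -3.121292

-3.1213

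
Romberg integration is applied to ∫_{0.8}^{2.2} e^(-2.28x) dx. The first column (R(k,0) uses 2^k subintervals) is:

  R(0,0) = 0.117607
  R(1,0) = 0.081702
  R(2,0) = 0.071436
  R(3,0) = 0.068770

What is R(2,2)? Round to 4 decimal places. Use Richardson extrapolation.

0.0679

Richardson extrapolation on the trapezoidal column (denominator 4−1=3):
R(1,1) = (4·0.081702 − 0.117607) / 3 = 0.069734
R(2,1) = (4·0.071436 − 0.081702) / 3 = 0.068014
R(2,2) = (16·0.068014 − 0.069734) / 15 = 0.067899
(Column j=1 coincides with Simpson's rule on the same nodes.)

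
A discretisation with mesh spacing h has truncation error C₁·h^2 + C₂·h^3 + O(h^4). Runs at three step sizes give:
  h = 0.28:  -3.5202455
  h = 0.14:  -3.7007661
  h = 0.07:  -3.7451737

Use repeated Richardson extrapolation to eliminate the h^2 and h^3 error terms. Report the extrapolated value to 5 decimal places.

First eliminate the h^2 term (factor 2^2 = 4):
  B₁ = (4·(-3.7007661) − (-3.5202455))/3 = -3.7609396
  B₂ = (4·(-3.7451737) − (-3.7007661))/3 = -3.7599762
Then eliminate the h^3 term (factor 2^3 = 8):
  (8·(-3.7599762) − (-3.7609396))/7 = -3.7598386

-3.75984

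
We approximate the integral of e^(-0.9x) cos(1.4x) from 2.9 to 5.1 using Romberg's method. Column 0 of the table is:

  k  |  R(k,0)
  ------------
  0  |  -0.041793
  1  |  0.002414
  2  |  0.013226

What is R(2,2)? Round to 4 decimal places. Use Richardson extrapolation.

0.0168

Richardson extrapolation on the trapezoidal column (denominator 4−1=3):
R(1,1) = 0.002414 + (0.002414 − (-0.041793))/3 = 0.017150
R(2,1) = 0.013226 + (0.013226 − 0.002414)/3 = 0.016830
R(2,2) = (16·0.016830 − 0.017150) / 15 = 0.016809
(Column j=1 coincides with Simpson's rule on the same nodes.)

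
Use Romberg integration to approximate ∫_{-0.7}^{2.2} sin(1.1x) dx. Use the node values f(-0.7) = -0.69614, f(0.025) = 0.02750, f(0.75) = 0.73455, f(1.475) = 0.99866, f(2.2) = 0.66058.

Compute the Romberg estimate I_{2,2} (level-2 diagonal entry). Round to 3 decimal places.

1.334

I_{0,0} (trapezoid, 1 panel, h=2.9000): -0.05156
I_{1,0} (trapezoid, 2 panels, h=1.4500): 1.03932
I_{2,0} (trapezoid, 4 panels, h=0.7250): 1.26362
I_{1,1} = 1.03932 + (1.03932 − (-0.05156))/3 = 1.40295
I_{2,1} = 1.26362 + (1.26362 − 1.03932)/3 = 1.33839
I_{2,2} = 1.33839 + (1.33839 − 1.40295)/15 = 1.33409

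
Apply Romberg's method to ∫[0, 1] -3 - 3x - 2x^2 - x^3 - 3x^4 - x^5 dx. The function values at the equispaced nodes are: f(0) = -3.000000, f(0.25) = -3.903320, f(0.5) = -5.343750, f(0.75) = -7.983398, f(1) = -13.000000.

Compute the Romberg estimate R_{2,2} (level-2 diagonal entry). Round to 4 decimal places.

-6.1833

R_{0,0} (trapezoid, 1 panel, h=1.0000): -8.000000
R_{1,0} (trapezoid, 2 panels, h=0.5000): -6.671875
R_{2,0} (trapezoid, 4 panels, h=0.2500): -6.307617
R_{1,1} = -6.671875 + (-6.671875 − (-8.000000))/3 = -6.229167
R_{2,1} = -6.307617 + (-6.307617 − (-6.671875))/3 = -6.186198
R_{2,2} = -6.186198 + (-6.186198 − (-6.229167))/15 = -6.183333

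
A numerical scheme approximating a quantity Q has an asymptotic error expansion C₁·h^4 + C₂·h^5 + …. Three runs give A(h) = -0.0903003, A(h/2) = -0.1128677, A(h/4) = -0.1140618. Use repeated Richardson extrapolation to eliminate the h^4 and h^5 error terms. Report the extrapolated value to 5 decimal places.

-0.11413

First eliminate the h^4 term (factor 2^4 = 16):
  B₁ = (16·(-0.1128677) − (-0.0903003))/15 = -0.1143722
  B₂ = (16·(-0.1140618) − (-0.1128677))/15 = -0.1141414
Then eliminate the h^5 term (factor 2^5 = 32):
  (32·(-0.1141414) − (-0.1143722))/31 = -0.1141340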